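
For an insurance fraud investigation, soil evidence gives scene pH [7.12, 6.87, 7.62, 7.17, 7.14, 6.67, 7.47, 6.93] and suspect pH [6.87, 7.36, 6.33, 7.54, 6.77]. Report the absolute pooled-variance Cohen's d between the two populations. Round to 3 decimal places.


Pooled-variance Cohen's d for soil pH comparison:
Scene mean = 56.99 / 8 = 7.12375
Suspect mean = 34.87 / 5 = 6.974
Scene sample variance s_s^2 = 0.096627
Suspect sample variance s_c^2 = 0.23413
Pooled variance = ((n_s-1)*s_s^2 + (n_c-1)*s_c^2) / (n_s + n_c - 2) = 0.146628
Pooled SD = sqrt(0.146628) = 0.38292
Mean difference = 0.14975
|d| = |0.14975| / 0.38292 = 0.391

0.391


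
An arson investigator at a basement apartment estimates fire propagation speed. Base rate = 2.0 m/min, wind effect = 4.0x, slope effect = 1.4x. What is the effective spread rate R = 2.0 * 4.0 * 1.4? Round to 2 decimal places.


Fire spread rate calculation:
R = R0 * wind_factor * slope_factor
= 2.0 * 4.0 * 1.4
= 8 * 1.4
= 11.20 m/min

11.20


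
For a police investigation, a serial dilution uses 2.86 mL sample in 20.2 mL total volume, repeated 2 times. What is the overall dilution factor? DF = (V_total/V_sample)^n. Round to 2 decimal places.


Dilution factor calculation:
Single dilution = V_total / V_sample = 20.2 / 2.86 ≈ 7.062937
Number of dilutions = 2
Total DF = (20.2 / 2.86)^2 (full precision, rounded at the end) = 49.89

49.89


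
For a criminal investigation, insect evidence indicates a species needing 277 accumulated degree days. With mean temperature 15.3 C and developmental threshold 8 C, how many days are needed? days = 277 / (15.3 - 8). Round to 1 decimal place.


Insect development time:
Effective temperature = avg_temp - T_base = 15.3 - 8 = 7.3 C
Days = ADD / effective_temp = 277 / 7.3 = 37.9 days

37.9


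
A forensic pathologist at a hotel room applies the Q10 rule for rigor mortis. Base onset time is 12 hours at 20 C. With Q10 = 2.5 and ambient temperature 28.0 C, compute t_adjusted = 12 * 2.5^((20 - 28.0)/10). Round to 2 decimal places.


Rigor mortis time adjustment:
Exponent = (T_ref - T_actual) / 10 = (20 - 28.0) / 10 = -0.8
Q10 factor = 2.5^-0.8 = 0.48045
t_adjusted = 12 * 0.48045 = 5.77 hours

5.77


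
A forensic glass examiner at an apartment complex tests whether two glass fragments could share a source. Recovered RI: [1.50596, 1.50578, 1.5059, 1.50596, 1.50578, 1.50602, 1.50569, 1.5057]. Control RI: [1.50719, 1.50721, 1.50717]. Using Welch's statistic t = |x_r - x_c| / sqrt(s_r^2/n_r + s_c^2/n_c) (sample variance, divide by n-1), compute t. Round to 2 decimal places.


Welch's t-criterion for glass RI comparison:
Recovered mean = sum / n_r = 12.04679 / 8 = 1.5058487
Control mean = sum / n_c = 4.52157 / 3 = 1.50719
Recovered sample variance s_r^2 = 1.62125e-08
Control sample variance s_c^2 = 4e-10
Welch SE (unpooled) = sqrt(s_r^2/n_r + s_c^2/n_c) = sqrt(2.02656e-09 + 1.33333e-10) = sqrt(2.15989e-09) = 4.64746e-05
|mean_r - mean_c| = 0.00134125
t = 0.00134125 / 4.64746e-05 = 28.86

28.86


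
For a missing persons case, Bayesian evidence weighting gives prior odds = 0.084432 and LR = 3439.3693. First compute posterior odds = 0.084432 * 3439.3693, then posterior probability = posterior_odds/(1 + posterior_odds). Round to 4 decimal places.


Bayesian evidence evaluation:
Posterior odds = prior_odds * LR = 0.084432 * 3439.3693 = 290.3928
Posterior probability = posterior_odds / (1 + posterior_odds)
= 290.3928 / (1 + 290.3928)
= 290.3928 / 291.3928
= 0.9966

0.9966


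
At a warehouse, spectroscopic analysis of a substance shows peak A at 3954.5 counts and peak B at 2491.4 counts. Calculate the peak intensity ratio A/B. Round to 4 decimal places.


Spectral peak ratio:
Peak A = 3954.5 counts
Peak B = 2491.4 counts
Ratio = 3954.5 / 2491.4 = 1.5873

1.5873


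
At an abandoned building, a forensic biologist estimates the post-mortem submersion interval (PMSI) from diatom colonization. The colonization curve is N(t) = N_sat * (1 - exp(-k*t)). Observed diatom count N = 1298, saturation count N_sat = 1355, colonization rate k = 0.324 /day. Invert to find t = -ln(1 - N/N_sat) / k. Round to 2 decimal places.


PMSI from diatom colonization curve:
N / N_sat = 1298 / 1355 = 0.957934
1 - N/N_sat = 0.042066
ln(1 - N/N_sat) = -3.168515
t = -ln(1 - N/N_sat) / k = -(-3.168515) / 0.324 = 9.78 days

9.78


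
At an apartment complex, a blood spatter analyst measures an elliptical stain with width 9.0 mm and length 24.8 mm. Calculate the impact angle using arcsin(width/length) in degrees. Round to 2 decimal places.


Blood spatter impact angle calculation:
width / length = 9.0 / 24.8 = 0.362903
angle = arcsin(0.362903)
angle = 21.28 degrees

21.28


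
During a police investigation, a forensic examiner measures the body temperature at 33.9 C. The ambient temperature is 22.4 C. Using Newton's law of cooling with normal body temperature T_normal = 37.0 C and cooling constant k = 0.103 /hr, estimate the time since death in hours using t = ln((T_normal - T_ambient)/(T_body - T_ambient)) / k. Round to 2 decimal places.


Using Newton's law of cooling:
t = ln((T_normal - T_ambient) / (T_body - T_ambient)) / k
T_normal - T_ambient = 14.6
T_body - T_ambient = 11.5
Ratio = 1.269565
ln(ratio) = 0.238674
t = 0.238674 / 0.103 = 2.32 hours

2.32


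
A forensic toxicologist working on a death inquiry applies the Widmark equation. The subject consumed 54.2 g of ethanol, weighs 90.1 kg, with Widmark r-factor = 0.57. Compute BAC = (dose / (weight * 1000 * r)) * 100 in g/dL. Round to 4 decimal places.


Applying the Widmark formula:
BAC = (dose_g / (body_wt * 1000 * r)) * 100
Denominator = 90.1 * 1000 * 0.57 = 51357
BAC = (54.2 / 51357) * 100
BAC = 0.1055 g/dL

0.1055


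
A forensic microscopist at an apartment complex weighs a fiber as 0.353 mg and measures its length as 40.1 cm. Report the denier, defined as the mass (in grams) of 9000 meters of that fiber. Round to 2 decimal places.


Denier calculation:
Mass in grams = 0.353 mg / 1000 = 0.000353 g
Length in meters = 40.1 cm / 100 = 0.401 m
Linear density = mass / length = 0.000353 / 0.401 = 0.0008803 g/m
Denier = (g/m) * 9000 = 0.0008803 * 9000 = 7.92

7.92


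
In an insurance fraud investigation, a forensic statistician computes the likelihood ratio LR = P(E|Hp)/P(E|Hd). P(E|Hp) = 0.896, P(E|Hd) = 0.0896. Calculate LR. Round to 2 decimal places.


Likelihood ratio calculation:
LR = P(E|Hp) / P(E|Hd)
LR = 0.896 / 0.0896
LR = 10.00

10.00


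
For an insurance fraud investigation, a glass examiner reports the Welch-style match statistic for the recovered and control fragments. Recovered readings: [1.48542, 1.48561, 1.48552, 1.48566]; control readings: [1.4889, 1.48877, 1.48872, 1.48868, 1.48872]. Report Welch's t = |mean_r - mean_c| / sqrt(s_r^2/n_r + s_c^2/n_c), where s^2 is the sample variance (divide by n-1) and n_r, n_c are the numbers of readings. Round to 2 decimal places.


Welch's t-criterion for glass RI comparison:
Recovered mean = sum / n_r = 5.94221 / 4 = 1.4855525
Control mean = sum / n_c = 7.44379 / 5 = 1.488758
Recovered sample variance s_r^2 = 1.11583e-08
Control sample variance s_c^2 = 7.32e-09
Welch SE (unpooled) = sqrt(s_r^2/n_r + s_c^2/n_c) = sqrt(2.78958e-09 + 1.464e-09) = sqrt(4.25358e-09) = 6.52195e-05
|mean_r - mean_c| = 0.0032055
t = 0.0032055 / 6.52195e-05 = 49.15

49.15


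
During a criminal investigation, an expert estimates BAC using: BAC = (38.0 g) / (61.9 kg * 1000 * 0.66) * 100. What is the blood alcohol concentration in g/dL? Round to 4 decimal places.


Applying the Widmark formula:
BAC = (dose_g / (body_wt * 1000 * r)) * 100
Denominator = 61.9 * 1000 * 0.66 = 40854
BAC = (38.0 / 40854) * 100
BAC = 0.0930 g/dL

0.0930


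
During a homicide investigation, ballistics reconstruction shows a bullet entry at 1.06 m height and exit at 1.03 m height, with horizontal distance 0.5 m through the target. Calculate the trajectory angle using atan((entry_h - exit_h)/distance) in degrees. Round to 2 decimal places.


Bullet trajectory angle:
Height difference = 1.06 - 1.03 = 0.03 m
angle = atan(0.03 / 0.5)
angle = atan(0.06)
angle = 3.43 degrees

3.43


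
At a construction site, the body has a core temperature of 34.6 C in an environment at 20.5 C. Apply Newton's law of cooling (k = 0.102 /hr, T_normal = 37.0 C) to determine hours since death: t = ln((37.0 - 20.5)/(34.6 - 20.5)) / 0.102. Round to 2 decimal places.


Using Newton's law of cooling:
t = ln((T_normal - T_ambient) / (T_body - T_ambient)) / k
T_normal - T_ambient = 16.5
T_body - T_ambient = 14.1
Ratio = 1.170213
ln(ratio) = 0.157186
t = 0.157186 / 0.102 = 1.54 hours

1.54


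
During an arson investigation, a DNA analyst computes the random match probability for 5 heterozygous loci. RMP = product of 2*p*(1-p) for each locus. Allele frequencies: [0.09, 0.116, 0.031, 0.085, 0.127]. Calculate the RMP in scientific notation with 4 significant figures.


Computing RMP for 5 loci:
Locus 1: 2 * 0.09 * 0.91 = 0.1638
Locus 2: 2 * 0.116 * 0.884 = 0.205088
Locus 3: 2 * 0.031 * 0.969 = 0.060078
Locus 4: 2 * 0.085 * 0.915 = 0.15555
Locus 5: 2 * 0.127 * 0.873 = 0.221742
RMP = 6.961e-05

6.961e-05


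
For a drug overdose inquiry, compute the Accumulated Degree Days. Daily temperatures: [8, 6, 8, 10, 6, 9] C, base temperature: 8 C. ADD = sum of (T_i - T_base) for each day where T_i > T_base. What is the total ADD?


Computing ADD day by day:
Day 1: max(0, 8 - 8) = 0
Day 2: max(0, 6 - 8) = 0
Day 3: max(0, 8 - 8) = 0
Day 4: max(0, 10 - 8) = 2
Day 5: max(0, 6 - 8) = 0
Day 6: max(0, 9 - 8) = 1
Total ADD = 3

3


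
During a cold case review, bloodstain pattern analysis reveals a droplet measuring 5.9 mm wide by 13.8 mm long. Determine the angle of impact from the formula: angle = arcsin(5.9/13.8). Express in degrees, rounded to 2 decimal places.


Blood spatter impact angle calculation:
width / length = 5.9 / 13.8 = 0.427536
angle = arcsin(0.427536)
angle = 25.31 degrees

25.31


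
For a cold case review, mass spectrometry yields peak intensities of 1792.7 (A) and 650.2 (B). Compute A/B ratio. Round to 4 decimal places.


Spectral peak ratio:
Peak A = 1792.7 counts
Peak B = 650.2 counts
Ratio = 1792.7 / 650.2 = 2.7572

2.7572


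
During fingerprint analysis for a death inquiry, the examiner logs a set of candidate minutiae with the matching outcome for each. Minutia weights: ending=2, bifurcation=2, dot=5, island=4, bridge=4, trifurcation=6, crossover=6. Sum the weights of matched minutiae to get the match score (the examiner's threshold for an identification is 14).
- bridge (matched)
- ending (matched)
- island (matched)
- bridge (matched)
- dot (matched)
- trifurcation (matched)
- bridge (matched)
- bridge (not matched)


Weighted minutiae match score:
  bridge: matched, +4 (running total 4)
  ending: matched, +2 (running total 6)
  island: matched, +4 (running total 10)
  bridge: matched, +4 (running total 14)
  dot: matched, +5 (running total 19)
  trifurcation: matched, +6 (running total 25)
  bridge: matched, +4 (running total 29)
  bridge: not matched, +0
Total score = 29
Threshold = 14; verdict = identification

29


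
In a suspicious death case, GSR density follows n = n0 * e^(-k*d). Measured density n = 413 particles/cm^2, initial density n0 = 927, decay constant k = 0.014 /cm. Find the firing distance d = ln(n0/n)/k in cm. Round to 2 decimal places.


GSR distance calculation:
n0/n = 927 / 413 = 2.244552
ln(n0/n) = 0.808506
d = 0.808506 / 0.014 = 57.75 cm

57.75


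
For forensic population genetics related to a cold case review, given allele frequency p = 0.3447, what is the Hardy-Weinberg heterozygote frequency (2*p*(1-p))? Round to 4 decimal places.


Hardy-Weinberg heterozygote frequency:
q = 1 - p = 1 - 0.3447 = 0.6553
2pq = 2 * 0.3447 * 0.6553 = 0.4518

0.4518


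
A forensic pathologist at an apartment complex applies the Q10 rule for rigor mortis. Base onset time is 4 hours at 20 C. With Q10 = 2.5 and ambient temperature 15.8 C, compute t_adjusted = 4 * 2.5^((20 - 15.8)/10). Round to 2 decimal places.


Rigor mortis time adjustment:
Exponent = (T_ref - T_actual) / 10 = (20 - 15.8) / 10 = 0.42
Q10 factor = 2.5^0.42 = 1.46938
t_adjusted = 4 * 1.46938 = 5.88 hours

5.88


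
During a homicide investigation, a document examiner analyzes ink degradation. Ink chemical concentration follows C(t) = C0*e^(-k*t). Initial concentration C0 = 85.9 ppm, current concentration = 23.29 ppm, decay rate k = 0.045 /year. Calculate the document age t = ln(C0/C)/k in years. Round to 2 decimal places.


Document age estimation:
C0/C = 85.9 / 23.29 = 3.688278
ln(C0/C) = 1.30516
t = 1.30516 / 0.045 = 29.00 years

29.00


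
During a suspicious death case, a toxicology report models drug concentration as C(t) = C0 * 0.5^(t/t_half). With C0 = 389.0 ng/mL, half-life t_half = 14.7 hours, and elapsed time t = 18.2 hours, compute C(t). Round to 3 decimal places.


Drug concentration decay:
Number of half-lives = t / t_half = 18.2 / 14.7 = 1.238095
Decay factor = 0.5^1.238095 = 0.42393207
C(t) = 389.0 * 0.42393207 = 164.910 ng/mL

164.910


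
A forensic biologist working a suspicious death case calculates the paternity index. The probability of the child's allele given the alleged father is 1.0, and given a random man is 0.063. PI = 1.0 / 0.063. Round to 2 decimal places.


Paternity Index calculation:
PI = P(allele|father) / P(allele|random)
PI = 1.0 / 0.063
PI = 15.87

15.87


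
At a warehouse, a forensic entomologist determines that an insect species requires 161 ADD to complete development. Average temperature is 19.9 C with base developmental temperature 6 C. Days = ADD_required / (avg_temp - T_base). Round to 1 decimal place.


Insect development time:
Effective temperature = avg_temp - T_base = 19.9 - 6 = 13.9 C
Days = ADD / effective_temp = 161 / 13.9 = 11.6 days

11.6


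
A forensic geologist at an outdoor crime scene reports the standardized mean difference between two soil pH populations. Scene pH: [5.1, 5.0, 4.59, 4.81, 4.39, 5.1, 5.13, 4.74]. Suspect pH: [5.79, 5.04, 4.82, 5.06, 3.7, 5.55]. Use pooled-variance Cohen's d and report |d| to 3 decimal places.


Pooled-variance Cohen's d for soil pH comparison:
Scene mean = 38.86 / 8 = 4.8575
Suspect mean = 29.96 / 6 = 4.993333
Scene sample variance s_s^2 = 0.07405
Suspect sample variance s_c^2 = 0.530787
Pooled variance = ((n_s-1)*s_s^2 + (n_c-1)*s_c^2) / (n_s + n_c - 2) = 0.264357
Pooled SD = sqrt(0.264357) = 0.514157
Mean difference = -0.135833
|d| = |-0.135833| / 0.514157 = 0.264

0.264


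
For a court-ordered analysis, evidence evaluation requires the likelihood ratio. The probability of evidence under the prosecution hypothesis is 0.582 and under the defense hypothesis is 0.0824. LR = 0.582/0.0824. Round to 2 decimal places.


Likelihood ratio calculation:
LR = P(E|Hp) / P(E|Hd)
LR = 0.582 / 0.0824
LR = 7.06

7.06


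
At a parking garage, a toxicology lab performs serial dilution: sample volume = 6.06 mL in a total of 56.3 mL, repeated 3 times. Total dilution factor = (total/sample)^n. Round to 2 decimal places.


Dilution factor calculation:
Single dilution = V_total / V_sample = 56.3 / 6.06 ≈ 9.290429
Number of dilutions = 3
Total DF = (56.3 / 6.06)^3 (full precision, rounded at the end) = 801.88

801.88


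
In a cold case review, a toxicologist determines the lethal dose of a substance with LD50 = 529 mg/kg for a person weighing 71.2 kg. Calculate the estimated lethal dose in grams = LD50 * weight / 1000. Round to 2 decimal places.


Lethal dose calculation:
Lethal dose = LD50 * body_weight / 1000
= 529 * 71.2 / 1000
= 37664.8 / 1000
= 37.66 g

37.66


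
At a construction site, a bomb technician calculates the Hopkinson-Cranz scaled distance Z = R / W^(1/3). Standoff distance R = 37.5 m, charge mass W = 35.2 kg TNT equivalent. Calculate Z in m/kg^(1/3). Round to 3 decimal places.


Scaled distance calculation:
W^(1/3) = 35.2^(1/3) = 3.277285
Z = R / W^(1/3) = 37.5 / 3.277285
Z = 11.442 m/kg^(1/3)

11.442


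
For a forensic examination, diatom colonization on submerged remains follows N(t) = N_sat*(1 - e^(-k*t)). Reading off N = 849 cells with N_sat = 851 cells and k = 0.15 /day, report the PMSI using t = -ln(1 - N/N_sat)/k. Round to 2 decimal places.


PMSI from diatom colonization curve:
N / N_sat = 849 / 851 = 0.99765
1 - N/N_sat = 0.00235
ln(1 - N/N_sat) = -6.05334
t = -ln(1 - N/N_sat) / k = -(-6.05334) / 0.15 = 40.36 days

40.36


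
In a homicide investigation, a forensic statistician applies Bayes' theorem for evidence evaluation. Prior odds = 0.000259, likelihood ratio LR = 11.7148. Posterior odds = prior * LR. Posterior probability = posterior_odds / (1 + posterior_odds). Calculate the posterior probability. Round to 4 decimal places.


Bayesian evidence evaluation:
Posterior odds = prior_odds * LR = 0.000259 * 11.7148 = 0.003034133
Posterior probability = posterior_odds / (1 + posterior_odds)
= 0.003034133 / (1 + 0.003034133)
= 0.003034133 / 1.003034133
= 0.0030

0.0030


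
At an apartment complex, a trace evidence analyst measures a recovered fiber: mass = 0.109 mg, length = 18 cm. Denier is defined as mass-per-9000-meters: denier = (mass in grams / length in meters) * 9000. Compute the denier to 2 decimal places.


Denier calculation:
Mass in grams = 0.109 mg / 1000 = 0.000109 g
Length in meters = 18 cm / 100 = 0.18 m
Linear density = mass / length = 0.000109 / 0.18 = 0.00060556 g/m
Denier = (g/m) * 9000 = 0.00060556 * 9000 = 5.45

5.45


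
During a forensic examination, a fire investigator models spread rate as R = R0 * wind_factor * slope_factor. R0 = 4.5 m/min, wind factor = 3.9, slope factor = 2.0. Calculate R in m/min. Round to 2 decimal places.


Fire spread rate calculation:
R = R0 * wind_factor * slope_factor
= 4.5 * 3.9 * 2.0
= 17.55 * 2.0
= 35.10 m/min

35.10


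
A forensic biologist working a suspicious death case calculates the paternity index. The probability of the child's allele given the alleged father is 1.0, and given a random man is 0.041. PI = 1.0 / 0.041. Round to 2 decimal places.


Paternity Index calculation:
PI = P(allele|father) / P(allele|random)
PI = 1.0 / 0.041
PI = 24.39

24.39


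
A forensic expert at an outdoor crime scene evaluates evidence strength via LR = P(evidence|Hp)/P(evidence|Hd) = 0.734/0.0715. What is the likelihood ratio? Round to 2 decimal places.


Likelihood ratio calculation:
LR = P(E|Hp) / P(E|Hd)
LR = 0.734 / 0.0715
LR = 10.27

10.27


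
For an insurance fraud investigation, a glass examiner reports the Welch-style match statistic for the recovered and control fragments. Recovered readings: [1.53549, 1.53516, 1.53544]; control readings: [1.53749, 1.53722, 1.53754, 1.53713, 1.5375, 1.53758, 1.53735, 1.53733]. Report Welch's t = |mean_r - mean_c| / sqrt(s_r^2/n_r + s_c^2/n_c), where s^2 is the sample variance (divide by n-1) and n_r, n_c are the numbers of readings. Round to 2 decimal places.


Welch's t-criterion for glass RI comparison:
Recovered mean = sum / n_r = 4.60609 / 3 = 1.5353633
Control mean = sum / n_c = 12.29914 / 8 = 1.5373925
Recovered sample variance s_r^2 = 3.16333e-08
Control sample variance s_c^2 = 2.605e-08
Welch SE (unpooled) = sqrt(s_r^2/n_r + s_c^2/n_c) = sqrt(1.05444e-08 + 3.25625e-09) = sqrt(1.38006e-08) = 0.000117476
|mean_r - mean_c| = 0.00202917
t = 0.00202917 / 0.000117476 = 17.27

17.27


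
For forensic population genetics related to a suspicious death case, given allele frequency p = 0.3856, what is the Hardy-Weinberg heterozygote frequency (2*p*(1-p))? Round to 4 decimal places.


Hardy-Weinberg heterozygote frequency:
q = 1 - p = 1 - 0.3856 = 0.6144
2pq = 2 * 0.3856 * 0.6144 = 0.4738

0.4738


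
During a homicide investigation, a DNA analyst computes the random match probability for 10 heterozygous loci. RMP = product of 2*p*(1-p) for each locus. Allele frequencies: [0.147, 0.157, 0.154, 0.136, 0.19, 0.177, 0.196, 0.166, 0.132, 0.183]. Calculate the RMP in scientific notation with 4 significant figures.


Computing RMP for 10 loci:
Locus 1: 2 * 0.147 * 0.853 = 0.250782
Locus 2: 2 * 0.157 * 0.843 = 0.264702
Locus 3: 2 * 0.154 * 0.846 = 0.260568
Locus 4: 2 * 0.136 * 0.864 = 0.235008
Locus 5: 2 * 0.19 * 0.81 = 0.3078
Locus 6: 2 * 0.177 * 0.823 = 0.291342
Locus 7: 2 * 0.196 * 0.804 = 0.315168
Locus 8: 2 * 0.166 * 0.834 = 0.276888
Locus 9: 2 * 0.132 * 0.868 = 0.229152
Locus 10: 2 * 0.183 * 0.817 = 0.299022
RMP = 2.180e-06

2.180e-06


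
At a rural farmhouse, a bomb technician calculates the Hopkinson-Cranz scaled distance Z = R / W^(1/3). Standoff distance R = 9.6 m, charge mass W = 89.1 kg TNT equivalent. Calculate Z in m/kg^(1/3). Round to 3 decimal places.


Scaled distance calculation:
W^(1/3) = 89.1^(1/3) = 4.466417
Z = R / W^(1/3) = 9.6 / 4.466417
Z = 2.149 m/kg^(1/3)

2.149


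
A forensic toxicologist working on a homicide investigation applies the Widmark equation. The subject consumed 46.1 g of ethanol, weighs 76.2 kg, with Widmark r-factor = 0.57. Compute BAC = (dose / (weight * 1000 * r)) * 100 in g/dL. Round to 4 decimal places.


Applying the Widmark formula:
BAC = (dose_g / (body_wt * 1000 * r)) * 100
Denominator = 76.2 * 1000 * 0.57 = 43434
BAC = (46.1 / 43434) * 100
BAC = 0.1061 g/dL

0.1061


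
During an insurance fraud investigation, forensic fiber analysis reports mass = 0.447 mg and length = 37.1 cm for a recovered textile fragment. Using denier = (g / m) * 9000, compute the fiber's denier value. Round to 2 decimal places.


Denier calculation:
Mass in grams = 0.447 mg / 1000 = 0.000447 g
Length in meters = 37.1 cm / 100 = 0.371 m
Linear density = mass / length = 0.000447 / 0.371 = 0.00120485 g/m
Denier = (g/m) * 9000 = 0.00120485 * 9000 = 10.84

10.84


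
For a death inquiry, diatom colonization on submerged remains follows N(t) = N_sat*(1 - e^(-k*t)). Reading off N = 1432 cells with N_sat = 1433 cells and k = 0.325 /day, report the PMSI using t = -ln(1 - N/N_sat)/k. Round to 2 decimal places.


PMSI from diatom colonization curve:
N / N_sat = 1432 / 1433 = 0.999302
1 - N/N_sat = 0.000698
ln(1 - N/N_sat) = -7.267291
t = -ln(1 - N/N_sat) / k = -(-7.267291) / 0.325 = 22.36 days

22.36


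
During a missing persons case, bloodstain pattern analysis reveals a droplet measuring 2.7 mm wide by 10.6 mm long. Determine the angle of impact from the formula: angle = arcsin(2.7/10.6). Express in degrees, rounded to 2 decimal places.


Blood spatter impact angle calculation:
width / length = 2.7 / 10.6 = 0.254717
angle = arcsin(0.254717)
angle = 14.76 degrees

14.76


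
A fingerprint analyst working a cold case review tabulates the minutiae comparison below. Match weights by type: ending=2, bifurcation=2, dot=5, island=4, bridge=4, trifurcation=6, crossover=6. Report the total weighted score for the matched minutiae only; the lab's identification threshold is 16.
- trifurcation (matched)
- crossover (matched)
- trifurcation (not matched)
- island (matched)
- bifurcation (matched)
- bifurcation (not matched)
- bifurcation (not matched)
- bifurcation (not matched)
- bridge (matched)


Weighted minutiae match score:
  trifurcation: matched, +6 (running total 6)
  crossover: matched, +6 (running total 12)
  trifurcation: not matched, +0
  island: matched, +4 (running total 16)
  bifurcation: matched, +2 (running total 18)
  bifurcation: not matched, +0
  bifurcation: not matched, +0
  bifurcation: not matched, +0
  bridge: matched, +4 (running total 22)
Total score = 22
Threshold = 16; verdict = identification

22


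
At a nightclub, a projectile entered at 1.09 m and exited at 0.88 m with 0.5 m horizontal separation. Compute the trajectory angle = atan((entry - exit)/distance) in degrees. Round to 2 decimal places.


Bullet trajectory angle:
Height difference = 1.09 - 0.88 = 0.21 m
angle = atan(0.21 / 0.5)
angle = atan(0.42)
angle = 22.78 degrees

22.78


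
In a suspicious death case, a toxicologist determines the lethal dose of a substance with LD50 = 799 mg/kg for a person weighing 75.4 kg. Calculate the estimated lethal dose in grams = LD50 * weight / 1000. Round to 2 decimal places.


Lethal dose calculation:
Lethal dose = LD50 * body_weight / 1000
= 799 * 75.4 / 1000
= 60244.6 / 1000
= 60.24 g

60.24


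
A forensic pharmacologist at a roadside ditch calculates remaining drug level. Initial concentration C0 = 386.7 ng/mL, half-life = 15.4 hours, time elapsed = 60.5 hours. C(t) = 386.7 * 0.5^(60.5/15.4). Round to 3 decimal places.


Drug concentration decay:
Number of half-lives = t / t_half = 60.5 / 15.4 = 3.928571
Decay factor = 0.5^3.928571 = 0.06567231
C(t) = 386.7 * 0.06567231 = 25.395 ng/mL

25.395


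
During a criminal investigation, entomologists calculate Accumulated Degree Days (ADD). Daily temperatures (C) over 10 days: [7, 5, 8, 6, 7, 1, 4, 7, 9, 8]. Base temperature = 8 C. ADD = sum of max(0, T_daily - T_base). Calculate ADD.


Computing ADD day by day:
Day 1: max(0, 7 - 8) = 0
Day 2: max(0, 5 - 8) = 0
Day 3: max(0, 8 - 8) = 0
Day 4: max(0, 6 - 8) = 0
Day 5: max(0, 7 - 8) = 0
Day 6: max(0, 1 - 8) = 0
Day 7: max(0, 4 - 8) = 0
Day 8: max(0, 7 - 8) = 0
Day 9: max(0, 9 - 8) = 1
Day 10: max(0, 8 - 8) = 0
Total ADD = 1

1


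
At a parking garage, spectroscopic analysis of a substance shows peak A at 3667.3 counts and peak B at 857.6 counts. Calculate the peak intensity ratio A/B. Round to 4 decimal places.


Spectral peak ratio:
Peak A = 3667.3 counts
Peak B = 857.6 counts
Ratio = 3667.3 / 857.6 = 4.2762

4.2762


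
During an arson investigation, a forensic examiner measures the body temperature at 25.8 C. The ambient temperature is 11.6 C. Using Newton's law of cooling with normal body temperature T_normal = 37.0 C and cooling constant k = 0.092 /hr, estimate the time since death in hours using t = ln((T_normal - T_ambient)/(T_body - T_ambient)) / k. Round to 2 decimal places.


Using Newton's law of cooling:
t = ln((T_normal - T_ambient) / (T_body - T_ambient)) / k
T_normal - T_ambient = 25.4
T_body - T_ambient = 14.2
Ratio = 1.788732
ln(ratio) = 0.581507
t = 0.581507 / 0.092 = 6.32 hours

6.32


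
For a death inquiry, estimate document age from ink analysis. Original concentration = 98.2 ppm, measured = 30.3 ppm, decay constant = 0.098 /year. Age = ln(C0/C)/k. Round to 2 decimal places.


Document age estimation:
C0/C = 98.2 / 30.3 = 3.240924
ln(C0/C) = 1.175858
t = 1.175858 / 0.098 = 12.00 years

12.00


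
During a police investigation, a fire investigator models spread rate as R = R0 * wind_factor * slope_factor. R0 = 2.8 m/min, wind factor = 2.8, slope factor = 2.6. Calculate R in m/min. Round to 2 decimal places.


Fire spread rate calculation:
R = R0 * wind_factor * slope_factor
= 2.8 * 2.8 * 2.6
= 7.84 * 2.6
= 20.38 m/min

20.38


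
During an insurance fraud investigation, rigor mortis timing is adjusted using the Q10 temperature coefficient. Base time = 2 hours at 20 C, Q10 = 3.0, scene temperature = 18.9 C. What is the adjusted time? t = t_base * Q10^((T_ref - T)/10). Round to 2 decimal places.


Rigor mortis time adjustment:
Exponent = (T_ref - T_actual) / 10 = (20 - 18.9) / 10 = 0.11
Q10 factor = 3.0^0.11 = 1.12845
t_adjusted = 2 * 1.12845 = 2.26 hours

2.26


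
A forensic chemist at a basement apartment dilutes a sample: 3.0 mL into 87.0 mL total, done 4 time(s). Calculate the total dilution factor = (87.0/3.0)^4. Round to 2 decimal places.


Dilution factor calculation:
Single dilution = V_total / V_sample = 87.0 / 3.0 ≈ 29
Number of dilutions = 4
Total DF = (87.0 / 3.0)^4 (full precision, rounded at the end) = 707281.00

707281.00


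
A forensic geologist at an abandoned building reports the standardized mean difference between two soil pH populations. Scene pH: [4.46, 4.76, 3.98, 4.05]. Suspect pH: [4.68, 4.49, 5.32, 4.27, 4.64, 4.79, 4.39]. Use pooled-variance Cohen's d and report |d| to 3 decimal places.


Pooled-variance Cohen's d for soil pH comparison:
Scene mean = 17.25 / 4 = 4.3125
Suspect mean = 32.58 / 7 = 4.654286
Scene sample variance s_s^2 = 0.133825
Suspect sample variance s_c^2 = 0.117829
Pooled variance = ((n_s-1)*s_s^2 + (n_c-1)*s_c^2) / (n_s + n_c - 2) = 0.123161
Pooled SD = sqrt(0.123161) = 0.350943
Mean difference = -0.341786
|d| = |-0.341786| / 0.350943 = 0.974

0.974


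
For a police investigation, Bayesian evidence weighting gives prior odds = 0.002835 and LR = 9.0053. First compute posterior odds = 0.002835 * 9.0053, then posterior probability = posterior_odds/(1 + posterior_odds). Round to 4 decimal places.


Bayesian evidence evaluation:
Posterior odds = prior_odds * LR = 0.002835 * 9.0053 = 0.02553003
Posterior probability = posterior_odds / (1 + posterior_odds)
= 0.02553003 / (1 + 0.02553003)
= 0.02553003 / 1.02553003
= 0.0249

0.0249


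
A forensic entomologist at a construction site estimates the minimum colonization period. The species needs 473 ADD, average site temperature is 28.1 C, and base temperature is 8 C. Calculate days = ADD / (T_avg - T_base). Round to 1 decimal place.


Insect development time:
Effective temperature = avg_temp - T_base = 28.1 - 8 = 20.1 C
Days = ADD / effective_temp = 473 / 20.1 = 23.5 days

23.5


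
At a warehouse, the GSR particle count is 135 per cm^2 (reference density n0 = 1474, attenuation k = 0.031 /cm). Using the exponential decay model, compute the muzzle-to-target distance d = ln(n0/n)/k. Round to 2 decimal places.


GSR distance calculation:
n0/n = 1474 / 135 = 10.918519
ln(n0/n) = 2.39046
d = 2.39046 / 0.031 = 77.11 cm

77.11


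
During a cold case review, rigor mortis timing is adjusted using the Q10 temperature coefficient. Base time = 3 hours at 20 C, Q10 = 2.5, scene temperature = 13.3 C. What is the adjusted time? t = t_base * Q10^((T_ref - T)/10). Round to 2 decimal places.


Rigor mortis time adjustment:
Exponent = (T_ref - T_actual) / 10 = (20 - 13.3) / 10 = 0.67
Q10 factor = 2.5^0.67 = 1.84765
t_adjusted = 3 * 1.84765 = 5.54 hours

5.54


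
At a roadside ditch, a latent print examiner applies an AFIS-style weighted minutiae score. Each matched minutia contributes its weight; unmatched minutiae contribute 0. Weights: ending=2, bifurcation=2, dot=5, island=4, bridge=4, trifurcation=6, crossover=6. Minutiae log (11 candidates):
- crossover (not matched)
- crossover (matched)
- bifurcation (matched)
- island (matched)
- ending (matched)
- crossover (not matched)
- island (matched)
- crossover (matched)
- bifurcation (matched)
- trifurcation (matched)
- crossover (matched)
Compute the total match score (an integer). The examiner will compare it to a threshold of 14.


Weighted minutiae match score:
  crossover: not matched, +0
  crossover: matched, +6 (running total 6)
  bifurcation: matched, +2 (running total 8)
  island: matched, +4 (running total 12)
  ending: matched, +2 (running total 14)
  crossover: not matched, +0
  island: matched, +4 (running total 18)
  crossover: matched, +6 (running total 24)
  bifurcation: matched, +2 (running total 26)
  trifurcation: matched, +6 (running total 32)
  crossover: matched, +6 (running total 38)
Total score = 38
Threshold = 14; verdict = identification

38


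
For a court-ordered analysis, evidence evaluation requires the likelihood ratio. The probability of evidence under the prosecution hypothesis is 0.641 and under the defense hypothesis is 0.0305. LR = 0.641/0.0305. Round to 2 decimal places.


Likelihood ratio calculation:
LR = P(E|Hp) / P(E|Hd)
LR = 0.641 / 0.0305
LR = 21.02

21.02


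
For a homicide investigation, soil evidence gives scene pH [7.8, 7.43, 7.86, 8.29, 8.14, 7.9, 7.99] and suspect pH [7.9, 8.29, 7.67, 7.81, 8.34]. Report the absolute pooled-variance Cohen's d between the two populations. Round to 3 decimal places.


Pooled-variance Cohen's d for soil pH comparison:
Scene mean = 55.41 / 7 = 7.915714
Suspect mean = 40.01 / 5 = 8.002
Scene sample variance s_s^2 = 0.074762
Suspect sample variance s_c^2 = 0.08867
Pooled variance = ((n_s-1)*s_s^2 + (n_c-1)*s_c^2) / (n_s + n_c - 2) = 0.080325
Pooled SD = sqrt(0.080325) = 0.283417
Mean difference = -0.086286
|d| = |-0.086286| / 0.283417 = 0.304

0.304


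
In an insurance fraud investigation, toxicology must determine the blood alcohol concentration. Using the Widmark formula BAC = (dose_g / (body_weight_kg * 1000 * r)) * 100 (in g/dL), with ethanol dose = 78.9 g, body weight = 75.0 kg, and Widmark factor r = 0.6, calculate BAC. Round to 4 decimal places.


Applying the Widmark formula:
BAC = (dose_g / (body_wt * 1000 * r)) * 100
Denominator = 75.0 * 1000 * 0.6 = 45000
BAC = (78.9 / 45000) * 100
BAC = 0.1753 g/dL

0.1753


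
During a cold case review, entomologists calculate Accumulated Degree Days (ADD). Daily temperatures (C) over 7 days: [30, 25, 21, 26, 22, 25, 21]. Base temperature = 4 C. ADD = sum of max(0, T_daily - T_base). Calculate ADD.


Computing ADD day by day:
Day 1: max(0, 30 - 4) = 26
Day 2: max(0, 25 - 4) = 21
Day 3: max(0, 21 - 4) = 17
Day 4: max(0, 26 - 4) = 22
Day 5: max(0, 22 - 4) = 18
Day 6: max(0, 25 - 4) = 21
Day 7: max(0, 21 - 4) = 17
Total ADD = 142

142


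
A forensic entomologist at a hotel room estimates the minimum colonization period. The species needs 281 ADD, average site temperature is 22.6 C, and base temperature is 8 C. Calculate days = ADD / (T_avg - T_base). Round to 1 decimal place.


Insect development time:
Effective temperature = avg_temp - T_base = 22.6 - 8 = 14.6 C
Days = ADD / effective_temp = 281 / 14.6 = 19.2 days

19.2


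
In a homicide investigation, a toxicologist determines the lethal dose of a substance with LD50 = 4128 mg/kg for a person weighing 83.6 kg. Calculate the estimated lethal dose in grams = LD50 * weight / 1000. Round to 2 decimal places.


Lethal dose calculation:
Lethal dose = LD50 * body_weight / 1000
= 4128 * 83.6 / 1000
= 345100.8 / 1000
= 345.10 g

345.10


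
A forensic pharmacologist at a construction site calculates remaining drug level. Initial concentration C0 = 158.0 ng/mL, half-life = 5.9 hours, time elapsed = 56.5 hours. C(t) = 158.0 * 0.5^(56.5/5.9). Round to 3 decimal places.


Drug concentration decay:
Number of half-lives = t / t_half = 56.5 / 5.9 = 9.576271
Decay factor = 0.5^9.576271 = 0.00130995
C(t) = 158.0 * 0.00130995 = 0.207 ng/mL

0.207


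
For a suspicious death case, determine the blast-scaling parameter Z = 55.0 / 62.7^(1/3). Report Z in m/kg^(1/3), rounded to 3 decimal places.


Scaled distance calculation:
W^(1/3) = 62.7^(1/3) = 3.972731
Z = R / W^(1/3) = 55.0 / 3.972731
Z = 13.844 m/kg^(1/3)

13.844


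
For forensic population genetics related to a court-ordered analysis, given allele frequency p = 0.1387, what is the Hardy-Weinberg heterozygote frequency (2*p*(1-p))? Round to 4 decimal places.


Hardy-Weinberg heterozygote frequency:
q = 1 - p = 1 - 0.1387 = 0.8613
2pq = 2 * 0.1387 * 0.8613 = 0.2389

0.2389


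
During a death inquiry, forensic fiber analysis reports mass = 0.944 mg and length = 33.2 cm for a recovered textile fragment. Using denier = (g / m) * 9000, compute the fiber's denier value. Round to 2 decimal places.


Denier calculation:
Mass in grams = 0.944 mg / 1000 = 0.000944 g
Length in meters = 33.2 cm / 100 = 0.332 m
Linear density = mass / length = 0.000944 / 0.332 = 0.00284337 g/m
Denier = (g/m) * 9000 = 0.00284337 * 9000 = 25.59

25.59


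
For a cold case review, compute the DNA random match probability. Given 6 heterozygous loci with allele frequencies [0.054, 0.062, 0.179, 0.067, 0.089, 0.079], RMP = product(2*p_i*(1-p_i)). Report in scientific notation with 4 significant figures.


Computing RMP for 6 loci:
Locus 1: 2 * 0.054 * 0.946 = 0.102168
Locus 2: 2 * 0.062 * 0.938 = 0.116312
Locus 3: 2 * 0.179 * 0.821 = 0.293918
Locus 4: 2 * 0.067 * 0.933 = 0.125022
Locus 5: 2 * 0.089 * 0.911 = 0.162158
Locus 6: 2 * 0.079 * 0.921 = 0.145518
RMP = 1.030e-05

1.030e-05


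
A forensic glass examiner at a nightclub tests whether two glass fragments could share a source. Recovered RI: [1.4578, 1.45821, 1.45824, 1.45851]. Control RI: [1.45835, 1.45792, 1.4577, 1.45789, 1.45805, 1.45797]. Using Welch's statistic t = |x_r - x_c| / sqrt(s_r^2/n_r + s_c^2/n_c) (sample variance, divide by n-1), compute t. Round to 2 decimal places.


Welch's t-criterion for glass RI comparison:
Recovered mean = sum / n_r = 5.83276 / 4 = 1.45819
Control mean = sum / n_c = 8.74788 / 6 = 1.45798
Recovered sample variance s_r^2 = 8.58e-08
Control sample variance s_c^2 = 4.64e-08
Welch SE (unpooled) = sqrt(s_r^2/n_r + s_c^2/n_c) = sqrt(2.145e-08 + 7.73333e-09) = sqrt(2.91833e-08) = 0.000170831
|mean_r - mean_c| = 0.00021
t = 0.00021 / 0.000170831 = 1.23

1.23


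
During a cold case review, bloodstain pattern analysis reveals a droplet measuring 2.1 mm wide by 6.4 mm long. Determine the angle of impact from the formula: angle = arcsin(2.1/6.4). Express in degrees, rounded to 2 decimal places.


Blood spatter impact angle calculation:
width / length = 2.1 / 6.4 = 0.328125
angle = arcsin(0.328125)
angle = 19.16 degrees

19.16


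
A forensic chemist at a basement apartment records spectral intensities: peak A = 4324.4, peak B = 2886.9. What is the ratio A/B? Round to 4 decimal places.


Spectral peak ratio:
Peak A = 4324.4 counts
Peak B = 2886.9 counts
Ratio = 4324.4 / 2886.9 = 1.4979

1.4979


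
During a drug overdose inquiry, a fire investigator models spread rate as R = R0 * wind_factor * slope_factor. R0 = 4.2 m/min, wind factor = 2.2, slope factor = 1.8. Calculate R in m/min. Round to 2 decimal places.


Fire spread rate calculation:
R = R0 * wind_factor * slope_factor
= 4.2 * 2.2 * 1.8
= 9.24 * 1.8
= 16.63 m/min

16.63


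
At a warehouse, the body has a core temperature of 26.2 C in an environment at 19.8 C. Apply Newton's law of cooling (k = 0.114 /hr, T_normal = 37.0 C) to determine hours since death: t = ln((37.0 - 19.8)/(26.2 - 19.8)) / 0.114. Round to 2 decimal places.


Using Newton's law of cooling:
t = ln((T_normal - T_ambient) / (T_body - T_ambient)) / k
T_normal - T_ambient = 17.2
T_body - T_ambient = 6.4
Ratio = 2.6875
ln(ratio) = 0.988611
t = 0.988611 / 0.114 = 8.67 hours

8.67


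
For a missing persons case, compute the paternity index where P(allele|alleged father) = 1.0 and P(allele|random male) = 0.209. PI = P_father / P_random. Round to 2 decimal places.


Paternity Index calculation:
PI = P(allele|father) / P(allele|random)
PI = 1.0 / 0.209
PI = 4.78

4.78


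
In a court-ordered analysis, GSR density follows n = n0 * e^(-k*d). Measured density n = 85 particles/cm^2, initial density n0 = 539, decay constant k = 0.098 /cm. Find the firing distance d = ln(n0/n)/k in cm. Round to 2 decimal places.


GSR distance calculation:
n0/n = 539 / 85 = 6.341176
ln(n0/n) = 1.847064
d = 1.847064 / 0.098 = 18.85 cm

18.85


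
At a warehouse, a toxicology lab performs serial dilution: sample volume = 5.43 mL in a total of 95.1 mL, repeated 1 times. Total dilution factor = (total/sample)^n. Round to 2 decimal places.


Dilution factor calculation:
Single dilution = V_total / V_sample = 95.1 / 5.43 ≈ 17.513812
Number of dilutions = 1
Total DF = (95.1 / 5.43)^1 (full precision, rounded at the end) = 17.51

17.51


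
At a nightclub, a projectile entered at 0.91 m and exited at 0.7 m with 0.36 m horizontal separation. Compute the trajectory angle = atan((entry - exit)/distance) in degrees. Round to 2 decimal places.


Bullet trajectory angle:
Height difference = 0.91 - 0.7 = 0.21 m
angle = atan(0.21 / 0.36)
angle = atan(0.583333)
angle = 30.26 degrees

30.26


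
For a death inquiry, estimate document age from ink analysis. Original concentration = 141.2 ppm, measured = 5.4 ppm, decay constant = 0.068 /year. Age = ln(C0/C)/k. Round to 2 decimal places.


Document age estimation:
C0/C = 141.2 / 5.4 = 26.148148
ln(C0/C) = 3.263778
t = 3.263778 / 0.068 = 48.00 years

48.00


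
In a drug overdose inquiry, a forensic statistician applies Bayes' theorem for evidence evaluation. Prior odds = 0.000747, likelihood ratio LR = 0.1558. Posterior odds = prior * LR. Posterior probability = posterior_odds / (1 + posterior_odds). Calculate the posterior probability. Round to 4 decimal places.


Bayesian evidence evaluation:
Posterior odds = prior_odds * LR = 0.000747 * 0.1558 = 0.0001163826
Posterior probability = posterior_odds / (1 + posterior_odds)
= 0.0001163826 / (1 + 0.0001163826)
= 0.0001163826 / 1.0001163826
= 0.0001

0.0001
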